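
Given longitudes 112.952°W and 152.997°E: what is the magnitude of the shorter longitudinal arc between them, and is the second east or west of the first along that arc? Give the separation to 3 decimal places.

Raw difference: 152.997 − -112.952 = 265.949°.
Normalise into (−180°, 180°]: 265.949° − 360° = -94.051°.
Negative ⇒ the second point lies to the west; separation 94.051°.

94.051° west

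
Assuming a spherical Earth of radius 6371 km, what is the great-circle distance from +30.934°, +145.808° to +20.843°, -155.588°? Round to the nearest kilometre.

5904 km

Δλ = -155.588 − 145.808 = -301.396°; wrapped into (−180°, 180°]: 58.604°.
Δφ = 20.843 − 30.934 = -10.091°.
a = sin²(Δφ/2) + cos φ₁ · cos φ₂ · sin²(Δλ/2) = 0.199744.
c = 2·atan2(√a, √(1−a)) = 0.92666 rad → d = 6371·c ≈ 5903.73 km.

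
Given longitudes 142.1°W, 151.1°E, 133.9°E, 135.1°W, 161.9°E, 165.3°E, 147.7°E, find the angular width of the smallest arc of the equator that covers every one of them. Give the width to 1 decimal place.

Sort the longitudes: -142.1°, -135.1°, +133.9°, +147.7°, +151.1°, +161.9°, +165.3°.
Eastward gaps between consecutive values (wrapping around): 7.0°, 269.0°, 13.8°, 3.4°, 10.8°, 3.4°, 52.6°.
Largest gap = 269.0° ⇒ minimal covering band is its complement: 360° − 269.0° = 91.0°.
Band runs from +133.9° eastward to -135.1°, crossing the antimeridian.

91.0°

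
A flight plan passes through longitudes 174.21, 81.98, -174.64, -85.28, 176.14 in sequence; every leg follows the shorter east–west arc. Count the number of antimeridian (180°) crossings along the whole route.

2

Leg 1: +174.21° → +81.98°, shortest Δλ = -92.23° (west) — does not cross 180°.
Leg 2: +81.98° → -174.64°, shortest Δλ = 103.38° (east) — crosses 180°.
Leg 3: -174.64° → -85.28°, shortest Δλ = 89.36° (east) — does not cross 180°.
Leg 4: -85.28° → +176.14°, shortest Δλ = -98.58° (west) — crosses 180°.
Total crossings: 2.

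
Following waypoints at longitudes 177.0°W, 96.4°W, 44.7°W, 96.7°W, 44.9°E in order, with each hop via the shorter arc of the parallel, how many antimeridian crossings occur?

Leg 1: -177.0° → -96.4°, shortest Δλ = 80.6° (east) — does not cross 180°.
Leg 2: -96.4° → -44.7°, shortest Δλ = 51.7° (east) — does not cross 180°.
Leg 3: -44.7° → -96.7°, shortest Δλ = -52.0° (west) — does not cross 180°.
Leg 4: -96.7° → +44.9°, shortest Δλ = 141.6° (east) — does not cross 180°.
Total crossings: 0.

0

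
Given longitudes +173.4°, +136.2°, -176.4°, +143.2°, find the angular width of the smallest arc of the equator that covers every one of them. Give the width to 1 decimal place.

47.4°

Sort the longitudes: -176.4°, +136.2°, +143.2°, +173.4°.
Eastward gaps between consecutive values (wrapping around): 312.6°, 7.0°, 30.2°, 10.2°.
Largest gap = 312.6° ⇒ minimal covering band is its complement: 360° − 312.6° = 47.4°.
Band runs from +136.2° eastward to -176.4°, crossing the antimeridian.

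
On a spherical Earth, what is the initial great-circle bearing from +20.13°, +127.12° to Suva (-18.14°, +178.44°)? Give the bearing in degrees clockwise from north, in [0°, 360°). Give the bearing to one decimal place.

123.8°

Δλ = 178.44 − 127.12 = 51.32°.
θ = atan2( sin Δλ · cos φ₂ , cos φ₁ · sin φ₂ − sin φ₁ · cos φ₂ · cos Δλ )
  = atan2(0.74185, -0.49672) = 123.805° → normalised to [0°, 360°): 123.805°.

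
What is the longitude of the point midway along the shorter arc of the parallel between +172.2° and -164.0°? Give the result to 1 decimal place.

-175.9°

Signed shortest Δλ from +172.2° to -164.0° is +23.8°.
Midpoint longitude = +172.2° + (+23.8°)/2 = +172.2° + 11.9° = +184.1°.
Normalise into (−180°, 180°]: -175.9°.
(The naïve average (+172.2 + -164.0)/2 = 4.1° is on the wrong side of the globe.)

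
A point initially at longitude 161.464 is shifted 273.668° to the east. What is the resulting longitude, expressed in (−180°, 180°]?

Start at +161.464°; shift +273.668° → +435.132°.
+435.132° lies outside (−180°, 180°]; subtract 360° → +75.132°.

+75.132°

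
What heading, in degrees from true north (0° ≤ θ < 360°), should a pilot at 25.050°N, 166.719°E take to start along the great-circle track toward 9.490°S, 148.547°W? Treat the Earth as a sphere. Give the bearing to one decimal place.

122.7°

Δλ = -148.547 − 166.719 = -315.266°; wrapped into (−180°, 180°]: 44.734°.
θ = atan2( sin Δλ · cos φ₂ , cos φ₁ · sin φ₂ − sin φ₁ · cos φ₂ · cos Δλ )
  = atan2(0.69418, -0.44603) = 122.722° → normalised to [0°, 360°): 122.722°.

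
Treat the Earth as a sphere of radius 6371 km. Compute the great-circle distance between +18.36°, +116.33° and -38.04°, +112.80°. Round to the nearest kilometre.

Δλ = 112.80 − 116.33 = -3.53°.
Δφ = -38.04 − 18.36 = -56.40°.
a = sin²(Δφ/2) + cos φ₁ · cos φ₂ · sin²(Δλ/2) = 0.224013.
c = 2·atan2(√a, √(1−a)) = 0.98607 rad → d = 6371·c ≈ 6282.24 km.

6282 km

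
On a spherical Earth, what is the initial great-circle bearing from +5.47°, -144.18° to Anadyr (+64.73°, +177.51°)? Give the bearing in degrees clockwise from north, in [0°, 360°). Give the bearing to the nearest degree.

Δλ = 177.51 − -144.18 = 321.69°; wrapped into (−180°, 180°]: -38.31°.
θ = atan2( sin Δλ · cos φ₂ , cos φ₁ · sin φ₂ − sin φ₁ · cos φ₂ · cos Δλ )
  = atan2(-0.26463, 0.86826) = -16.950° → normalised to [0°, 360°): 343.050°.

343°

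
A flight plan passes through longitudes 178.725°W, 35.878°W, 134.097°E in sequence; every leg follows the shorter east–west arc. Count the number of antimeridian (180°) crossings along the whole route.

0

Leg 1: -178.725° → -35.878°, shortest Δλ = 142.847° (east) — does not cross 180°.
Leg 2: -35.878° → +134.097°, shortest Δλ = 169.975° (east) — does not cross 180°.
Total crossings: 0.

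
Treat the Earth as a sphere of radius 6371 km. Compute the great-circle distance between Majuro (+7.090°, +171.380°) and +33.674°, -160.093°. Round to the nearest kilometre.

Δλ = -160.093 − 171.380 = -331.473°; wrapped into (−180°, 180°]: 28.527°.
Δφ = 33.674 − 7.090 = 26.584°.
a = sin²(Δφ/2) + cos φ₁ · cos φ₂ · sin²(Δλ/2) = 0.102992.
c = 2·atan2(√a, √(1−a)) = 0.65341 rad → d = 6371·c ≈ 4162.87 km.

4163 km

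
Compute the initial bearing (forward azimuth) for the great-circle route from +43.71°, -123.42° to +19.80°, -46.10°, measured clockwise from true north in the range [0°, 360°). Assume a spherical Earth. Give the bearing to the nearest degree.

84°

Δλ = -46.10 − -123.42 = 77.32°.
θ = atan2( sin Δλ · cos φ₂ , cos φ₁ · sin φ₂ − sin φ₁ · cos φ₂ · cos Δλ )
  = atan2(0.91793, 0.10214) = 83.651° → normalised to [0°, 360°): 83.651°.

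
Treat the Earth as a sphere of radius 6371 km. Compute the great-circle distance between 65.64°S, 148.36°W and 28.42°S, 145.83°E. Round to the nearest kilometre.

Δλ = 145.83 − -148.36 = 294.19°; wrapped into (−180°, 180°]: -65.81°.
Δφ = -28.42 − -65.64 = 37.22°.
a = sin²(Δφ/2) + cos φ₁ · cos φ₂ · sin²(Δλ/2) = 0.208897.
c = 2·atan2(√a, √(1−a)) = 0.94936 rad → d = 6371·c ≈ 6048.36 km.

6048 km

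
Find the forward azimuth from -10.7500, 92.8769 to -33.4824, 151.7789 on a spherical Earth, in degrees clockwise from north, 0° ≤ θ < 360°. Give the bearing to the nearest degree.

123°

Δλ = 151.7789 − 92.8769 = 58.9020°.
θ = atan2( sin Δλ · cos φ₂ , cos φ₁ · sin φ₂ − sin φ₁ · cos φ₂ · cos Δλ )
  = atan2(0.71419, -0.46165) = 122.878° → normalised to [0°, 360°): 122.878°.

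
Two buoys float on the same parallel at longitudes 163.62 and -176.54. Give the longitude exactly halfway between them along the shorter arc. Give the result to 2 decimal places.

+173.54°

Signed shortest Δλ from +163.62° to -176.54° is +19.84°.
Midpoint longitude = +163.62° + (+19.84°)/2 = +163.62° + 9.92° = +173.54°.
(The naïve average (+163.62 + -176.54)/2 = -6.46° is on the wrong side of the globe.)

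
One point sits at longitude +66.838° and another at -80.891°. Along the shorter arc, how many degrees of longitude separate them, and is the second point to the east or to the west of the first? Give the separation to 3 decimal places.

Raw difference: -80.891 − 66.838 = -147.729°.
Normalise into (−180°, 180°]: -147.729° stays -147.729°.
Negative ⇒ the second point lies to the west; separation 147.729°.

147.729° west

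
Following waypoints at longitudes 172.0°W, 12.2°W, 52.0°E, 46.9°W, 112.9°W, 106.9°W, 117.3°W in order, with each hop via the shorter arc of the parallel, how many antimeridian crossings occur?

0

Leg 1: -172.0° → -12.2°, shortest Δλ = 159.8° (east) — does not cross 180°.
Leg 2: -12.2° → +52.0°, shortest Δλ = 64.2° (east) — does not cross 180°.
Leg 3: +52.0° → -46.9°, shortest Δλ = -98.9° (west) — does not cross 180°.
Leg 4: -46.9° → -112.9°, shortest Δλ = -66.0° (west) — does not cross 180°.
Leg 5: -112.9° → -106.9°, shortest Δλ = 6.0° (east) — does not cross 180°.
Leg 6: -106.9° → -117.3°, shortest Δλ = -10.4° (west) — does not cross 180°.
Total crossings: 0.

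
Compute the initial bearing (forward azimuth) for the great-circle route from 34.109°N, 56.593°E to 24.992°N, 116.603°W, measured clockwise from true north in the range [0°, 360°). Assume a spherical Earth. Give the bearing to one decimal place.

Δλ = -116.603 − 56.593 = -173.196°.
θ = atan2( sin Δλ · cos φ₂ , cos φ₁ · sin φ₂ − sin φ₁ · cos φ₂ · cos Δλ )
  = atan2(-0.10738, 0.85449) = -7.163° → normalised to [0°, 360°): 352.837°.

352.8°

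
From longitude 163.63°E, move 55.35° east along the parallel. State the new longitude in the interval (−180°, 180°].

Start at +163.63°; shift +55.35° → +218.98°.
+218.98° lies outside (−180°, 180°]; subtract 360° → -141.02°.

141.02°W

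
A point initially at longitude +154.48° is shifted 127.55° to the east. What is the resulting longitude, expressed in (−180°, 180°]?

Start at +154.48°; shift +127.55° → +282.03°.
+282.03° lies outside (−180°, 180°]; subtract 360° → -77.97°.

-77.97°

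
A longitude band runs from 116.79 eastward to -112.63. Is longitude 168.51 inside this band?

Yes

Band width going east from +116.79° to -112.63°: ((-112.63 − 116.79) mod 360) = 130.58°.
Offset of +168.51° east of the west edge: ((168.51 − 116.79) mod 360) = 51.72°.
51.72° ≤ 130.58° ⇒ inside.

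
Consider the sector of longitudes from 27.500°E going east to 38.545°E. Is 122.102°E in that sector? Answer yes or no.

Band width going east from +27.500° to +38.545°: ((38.545 − 27.500) mod 360) = 11.045°.
Offset of +122.102° east of the west edge: ((122.102 − 27.500) mod 360) = 94.602°.
94.602° > 11.045° ⇒ outside.

No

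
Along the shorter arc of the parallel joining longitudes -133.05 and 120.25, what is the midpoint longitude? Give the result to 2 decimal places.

+173.60°

Signed shortest Δλ from -133.05° to +120.25° is -106.70°.
Midpoint longitude = -133.05° + (-106.70°)/2 = -133.05° − 53.35° = -186.40°.
Normalise into (−180°, 180°]: +173.60°.
(The naïve average (-133.05 + +120.25)/2 = -6.4° is on the wrong side of the globe.)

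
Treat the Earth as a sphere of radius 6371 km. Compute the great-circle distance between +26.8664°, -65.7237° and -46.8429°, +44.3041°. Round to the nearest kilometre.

13631 km

Δλ = 44.3041 − -65.7237 = 110.0278°.
Δφ = -46.8429 − 26.8664 = -73.7093°.
a = sin²(Δφ/2) + cos φ₁ · cos φ₂ · sin²(Δλ/2) = 0.769315.
c = 2·atan2(√a, √(1−a)) = 2.13961 rad → d = 6371·c ≈ 13631.43 km.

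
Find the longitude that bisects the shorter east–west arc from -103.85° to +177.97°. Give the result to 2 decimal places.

Signed shortest Δλ from -103.85° to +177.97° is -78.18°.
Midpoint longitude = -103.85° + (-78.18°)/2 = -103.85° − 39.09° = -142.94°.
(The naïve average (-103.85 + +177.97)/2 = 37.06° is on the wrong side of the globe.)

-142.94°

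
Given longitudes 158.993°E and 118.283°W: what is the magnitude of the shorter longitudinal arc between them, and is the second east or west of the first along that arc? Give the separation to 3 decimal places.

82.724° east

Raw difference: -118.283 − 158.993 = -277.276°.
Normalise into (−180°, 180°]: -277.276° + 360° = 82.724°.
Positive ⇒ the second point lies to the east; separation 82.724°.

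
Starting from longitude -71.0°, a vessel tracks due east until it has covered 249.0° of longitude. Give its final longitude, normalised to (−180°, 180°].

+178.0°

Start at -71.0°; shift +249.0° → +178.0°.
+178.0° already lies in (−180°, 180°].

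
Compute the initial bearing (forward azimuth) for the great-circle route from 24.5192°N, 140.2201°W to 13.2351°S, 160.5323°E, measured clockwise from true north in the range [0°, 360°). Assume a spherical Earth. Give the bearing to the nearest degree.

Δλ = 160.5323 − -140.2201 = 300.7524°; wrapped into (−180°, 180°]: -59.2476°.
θ = atan2( sin Δλ · cos φ₂ , cos φ₁ · sin φ₂ − sin φ₁ · cos φ₂ · cos Δλ )
  = atan2(-0.83656, -0.41487) = -116.378° → normalised to [0°, 360°): 243.622°.

244°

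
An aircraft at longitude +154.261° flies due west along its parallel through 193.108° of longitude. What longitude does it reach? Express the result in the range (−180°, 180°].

-38.847°

Start at +154.261°; shift −193.108° → -38.847°.
-38.847° already lies in (−180°, 180°].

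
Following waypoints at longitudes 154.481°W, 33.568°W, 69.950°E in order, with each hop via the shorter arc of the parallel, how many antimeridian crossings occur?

0

Leg 1: -154.481° → -33.568°, shortest Δλ = 120.913° (east) — does not cross 180°.
Leg 2: -33.568° → +69.950°, shortest Δλ = 103.518° (east) — does not cross 180°.
Total crossings: 0.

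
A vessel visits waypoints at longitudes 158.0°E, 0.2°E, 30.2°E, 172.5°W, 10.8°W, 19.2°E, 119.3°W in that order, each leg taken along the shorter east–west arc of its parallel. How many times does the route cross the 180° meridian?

Leg 1: +158.0° → +0.2°, shortest Δλ = -157.8° (west) — does not cross 180°.
Leg 2: +0.2° → +30.2°, shortest Δλ = 30.0° (east) — does not cross 180°.
Leg 3: +30.2° → -172.5°, shortest Δλ = 157.3° (east) — crosses 180°.
Leg 4: -172.5° → -10.8°, shortest Δλ = 161.7° (east) — does not cross 180°.
Leg 5: -10.8° → +19.2°, shortest Δλ = 30.0° (east) — does not cross 180°.
Leg 6: +19.2° → -119.3°, shortest Δλ = -138.5° (west) — does not cross 180°.
Total crossings: 1.

1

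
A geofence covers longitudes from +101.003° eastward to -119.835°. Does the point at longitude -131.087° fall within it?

Band width going east from +101.003° to -119.835°: ((-119.835 − 101.003) mod 360) = 139.162°.
Offset of -131.087° east of the west edge: ((-131.087 − 101.003) mod 360) = 127.910°.
127.910° ≤ 139.162° ⇒ inside.

Yes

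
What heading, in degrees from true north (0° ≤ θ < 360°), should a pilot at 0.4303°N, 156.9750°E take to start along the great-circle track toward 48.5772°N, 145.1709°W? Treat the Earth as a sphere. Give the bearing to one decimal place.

Δλ = -145.1709 − 156.9750 = -302.1459°; wrapped into (−180°, 180°]: 57.8541°.
θ = atan2( sin Δλ · cos φ₂ , cos φ₁ · sin φ₂ − sin φ₁ · cos φ₂ · cos Δλ )
  = atan2(0.56018, 0.74718) = 36.860° → normalised to [0°, 360°): 36.860°.

36.9°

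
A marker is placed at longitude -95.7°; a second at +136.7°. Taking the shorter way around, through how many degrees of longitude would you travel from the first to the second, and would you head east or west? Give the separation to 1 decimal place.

127.6° west

Raw difference: 136.7 − -95.7 = 232.4°.
Normalise into (−180°, 180°]: 232.4° − 360° = -127.6°.
Negative ⇒ the second point lies to the west; separation 127.6°.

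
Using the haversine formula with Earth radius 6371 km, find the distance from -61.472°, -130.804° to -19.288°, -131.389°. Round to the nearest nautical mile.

Δλ = -131.389 − -130.804 = -0.585°.
Δφ = -19.288 − -61.472 = 42.184°.
a = sin²(Δφ/2) + cos φ₁ · cos φ₂ · sin²(Δλ/2) = 0.129516.
c = 2·atan2(√a, √(1−a)) = 0.73628 rad → d = 6371·c ≈ 4690.87 km ≈ 2532.87 nmi.

2533 nmi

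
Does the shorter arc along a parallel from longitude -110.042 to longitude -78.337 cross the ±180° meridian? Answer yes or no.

No

Signed shortest Δλ = ((-78.337 − -110.042 + 180) mod 360) − 180 = 31.705°.
Going east by 31.705° from -110.042° reaches -78.337° without touching 180°.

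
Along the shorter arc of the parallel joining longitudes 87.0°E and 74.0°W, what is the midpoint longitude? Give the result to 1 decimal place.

Signed shortest Δλ from +87.0° to -74.0° is -161.0°.
Midpoint longitude = +87.0° + (-161.0°)/2 = +87.0° − 80.5° = +6.5°.

6.5°E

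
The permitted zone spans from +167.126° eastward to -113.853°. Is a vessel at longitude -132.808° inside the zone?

Yes

Band width going east from +167.126° to -113.853°: ((-113.853 − 167.126) mod 360) = 79.021°.
Offset of -132.808° east of the west edge: ((-132.808 − 167.126) mod 360) = 60.066°.
60.066° ≤ 79.021° ⇒ inside.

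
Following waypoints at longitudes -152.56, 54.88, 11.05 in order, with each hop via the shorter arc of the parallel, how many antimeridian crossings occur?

1

Leg 1: -152.56° → +54.88°, shortest Δλ = -152.56° (west) — crosses 180°.
Leg 2: +54.88° → +11.05°, shortest Δλ = -43.83° (west) — does not cross 180°.
Total crossings: 1.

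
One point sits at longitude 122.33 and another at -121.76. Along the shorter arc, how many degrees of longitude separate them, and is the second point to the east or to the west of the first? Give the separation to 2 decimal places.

Raw difference: -121.76 − 122.33 = -244.09°.
Normalise into (−180°, 180°]: -244.09° + 360° = 115.91°.
Positive ⇒ the second point lies to the east; separation 115.91°.

115.91° east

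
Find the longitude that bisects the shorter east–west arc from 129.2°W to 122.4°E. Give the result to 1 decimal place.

Signed shortest Δλ from -129.2° to +122.4° is -108.4°.
Midpoint longitude = -129.2° + (-108.4°)/2 = -129.2° − 54.2° = -183.4°.
Normalise into (−180°, 180°]: +176.6°.
(The naïve average (-129.2 + +122.4)/2 = -3.4° is on the wrong side of the globe.)

176.6°E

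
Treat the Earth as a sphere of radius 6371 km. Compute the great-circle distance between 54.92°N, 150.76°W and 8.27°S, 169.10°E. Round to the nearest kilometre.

7952 km

Δλ = 169.10 − -150.76 = 319.86°; wrapped into (−180°, 180°]: -40.14°.
Δφ = -8.27 − 54.92 = -63.19°.
a = sin²(Δφ/2) + cos φ₁ · cos φ₂ · sin²(Δλ/2) = 0.341461.
c = 2·atan2(√a, √(1−a)) = 1.24815 rad → d = 6371·c ≈ 7951.96 km.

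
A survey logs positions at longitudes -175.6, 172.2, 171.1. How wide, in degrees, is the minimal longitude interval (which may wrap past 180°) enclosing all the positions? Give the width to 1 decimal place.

13.3°

Sort the longitudes: -175.6°, +171.1°, +172.2°.
Eastward gaps between consecutive values (wrapping around): 346.7°, 1.1°, 12.2°.
Largest gap = 346.7° ⇒ minimal covering band is its complement: 360° − 346.7° = 13.3°.
Band runs from +171.1° eastward to -175.6°, crossing the antimeridian.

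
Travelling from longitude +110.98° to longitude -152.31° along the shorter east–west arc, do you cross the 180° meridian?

Yes

Naïve |-152.31 − 110.98| = 263.29° > 180°, so the shorter arc goes the other way round — across 180°.
Signed shortest Δλ = ((-152.31 − 110.98 + 180) mod 360) − 180 = 96.71°.
Going east by 96.71° from +110.98° passes through 180° before reaching -152.31°.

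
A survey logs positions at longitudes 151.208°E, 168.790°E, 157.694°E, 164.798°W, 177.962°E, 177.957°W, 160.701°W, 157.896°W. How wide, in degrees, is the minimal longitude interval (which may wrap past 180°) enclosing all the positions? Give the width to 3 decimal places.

Sort the longitudes: -177.957°, -164.798°, -160.701°, -157.896°, +151.208°, +157.694°, +168.790°, +177.962°.
Eastward gaps between consecutive values (wrapping around): 13.159°, 4.097°, 2.805°, 309.104°, 6.486°, 11.096°, 9.172°, 4.081°.
Largest gap = 309.104° ⇒ minimal covering band is its complement: 360° − 309.104° = 50.896°.
Band runs from +151.208° eastward to -157.896°, crossing the antimeridian.

50.896°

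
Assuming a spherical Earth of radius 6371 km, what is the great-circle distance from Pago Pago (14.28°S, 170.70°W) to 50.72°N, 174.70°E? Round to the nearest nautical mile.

Δλ = 174.70 − -170.70 = 345.40°; wrapped into (−180°, 180°]: -14.60°.
Δφ = 50.72 − -14.28 = 65.00°.
a = sin²(Δφ/2) + cos φ₁ · cos φ₂ · sin²(Δλ/2) = 0.298597.
c = 2·atan2(√a, √(1−a)) = 1.15622 rad → d = 6371·c ≈ 7366.25 km ≈ 3977.46 nmi.

3977 nmi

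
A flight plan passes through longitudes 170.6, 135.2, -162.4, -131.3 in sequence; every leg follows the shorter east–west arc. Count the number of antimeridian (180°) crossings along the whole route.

Leg 1: +170.6° → +135.2°, shortest Δλ = -35.4° (west) — does not cross 180°.
Leg 2: +135.2° → -162.4°, shortest Δλ = 62.4° (east) — crosses 180°.
Leg 3: -162.4° → -131.3°, shortest Δλ = 31.1° (east) — does not cross 180°.
Total crossings: 1.

1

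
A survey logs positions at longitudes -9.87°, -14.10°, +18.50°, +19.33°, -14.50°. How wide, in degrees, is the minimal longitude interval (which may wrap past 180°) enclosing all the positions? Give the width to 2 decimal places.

Sort the longitudes: -14.50°, -14.10°, -9.87°, +18.50°, +19.33°.
Eastward gaps between consecutive values (wrapping around): 0.40°, 4.23°, 28.37°, 0.83°, 326.17°.
Largest gap = 326.17° ⇒ minimal covering band is its complement: 360° − 326.17° = 33.83°.
Band runs from -14.50° eastward to +19.33°.

33.83°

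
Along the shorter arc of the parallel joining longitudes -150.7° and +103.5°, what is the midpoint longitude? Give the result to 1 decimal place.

Signed shortest Δλ from -150.7° to +103.5° is -105.8°.
Midpoint longitude = -150.7° + (-105.8°)/2 = -150.7° − 52.9° = -203.6°.
Normalise into (−180°, 180°]: +156.4°.
(The naïve average (-150.7 + +103.5)/2 = -23.6° is on the wrong side of the globe.)

+156.4°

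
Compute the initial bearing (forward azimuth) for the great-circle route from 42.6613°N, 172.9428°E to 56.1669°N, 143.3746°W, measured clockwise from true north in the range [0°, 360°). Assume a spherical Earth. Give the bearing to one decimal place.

48.7°

Δλ = -143.3746 − 172.9428 = -316.3174°; wrapped into (−180°, 180°]: 43.6826°.
θ = atan2( sin Δλ · cos φ₂ , cos φ₁ · sin φ₂ − sin φ₁ · cos φ₂ · cos Δλ )
  = atan2(0.38454, 0.33799) = 48.687° → normalised to [0°, 360°): 48.687°.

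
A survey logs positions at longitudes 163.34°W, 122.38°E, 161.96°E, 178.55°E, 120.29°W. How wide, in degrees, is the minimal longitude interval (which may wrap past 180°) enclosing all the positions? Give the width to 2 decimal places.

117.33°

Sort the longitudes: -163.34°, -120.29°, +122.38°, +161.96°, +178.55°.
Eastward gaps between consecutive values (wrapping around): 43.05°, 242.67°, 39.58°, 16.59°, 18.11°.
Largest gap = 242.67° ⇒ minimal covering band is its complement: 360° − 242.67° = 117.33°.
Band runs from +122.38° eastward to -120.29°, crossing the antimeridian.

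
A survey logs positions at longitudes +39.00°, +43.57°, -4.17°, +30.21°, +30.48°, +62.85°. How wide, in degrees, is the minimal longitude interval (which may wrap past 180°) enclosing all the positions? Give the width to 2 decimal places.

Sort the longitudes: -4.17°, +30.21°, +30.48°, +39.00°, +43.57°, +62.85°.
Eastward gaps between consecutive values (wrapping around): 34.38°, 0.27°, 8.52°, 4.57°, 19.28°, 292.98°.
Largest gap = 292.98° ⇒ minimal covering band is its complement: 360° − 292.98° = 67.02°.
Band runs from -4.17° eastward to +62.85°.

67.02°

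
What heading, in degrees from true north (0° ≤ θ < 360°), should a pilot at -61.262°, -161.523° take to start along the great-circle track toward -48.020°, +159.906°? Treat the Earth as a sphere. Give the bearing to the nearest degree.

Δλ = 159.906 − -161.523 = 321.429°; wrapped into (−180°, 180°]: -38.571°.
θ = atan2( sin Δλ · cos φ₂ , cos φ₁ · sin φ₂ − sin φ₁ · cos φ₂ · cos Δλ )
  = atan2(-0.41703, 0.10111) = -76.371° → normalised to [0°, 360°): 283.629°.

284°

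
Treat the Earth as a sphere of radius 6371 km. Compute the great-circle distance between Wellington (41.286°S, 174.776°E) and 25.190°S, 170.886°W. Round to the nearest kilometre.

2225 km

Δλ = -170.886 − 174.776 = -345.662°; wrapped into (−180°, 180°]: 14.338°.
Δφ = -25.190 − -41.286 = 16.096°.
a = sin²(Δφ/2) + cos φ₁ · cos φ₂ · sin²(Δλ/2) = 0.030191.
c = 2·atan2(√a, √(1−a)) = 0.34928 rad → d = 6371·c ≈ 2225.27 km.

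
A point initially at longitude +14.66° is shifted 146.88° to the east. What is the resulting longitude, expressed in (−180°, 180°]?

Start at +14.66°; shift +146.88° → +161.54°.
+161.54° already lies in (−180°, 180°].

+161.54°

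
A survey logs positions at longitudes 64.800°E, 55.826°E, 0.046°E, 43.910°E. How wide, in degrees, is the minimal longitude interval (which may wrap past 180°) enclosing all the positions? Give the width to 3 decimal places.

Sort the longitudes: +0.046°, +43.910°, +55.826°, +64.800°.
Eastward gaps between consecutive values (wrapping around): 43.864°, 11.916°, 8.974°, 295.246°.
Largest gap = 295.246° ⇒ minimal covering band is its complement: 360° − 295.246° = 64.754°.
Band runs from +0.046° eastward to +64.800°.

64.754°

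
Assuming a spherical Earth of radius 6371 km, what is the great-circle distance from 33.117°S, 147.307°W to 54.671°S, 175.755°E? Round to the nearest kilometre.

3737 km

Δλ = 175.755 − -147.307 = 323.062°; wrapped into (−180°, 180°]: -36.938°.
Δφ = -54.671 − -33.117 = -21.554°.
a = sin²(Δφ/2) + cos φ₁ · cos φ₂ · sin²(Δλ/2) = 0.083570.
c = 2·atan2(√a, √(1−a)) = 0.58654 rad → d = 6371·c ≈ 3736.86 km.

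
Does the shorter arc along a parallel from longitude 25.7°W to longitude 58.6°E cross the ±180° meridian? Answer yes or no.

No

Signed shortest Δλ = ((58.6 − -25.7 + 180) mod 360) − 180 = 84.3°.
Going east by 84.3° from -25.7° reaches +58.6° without touching 180°.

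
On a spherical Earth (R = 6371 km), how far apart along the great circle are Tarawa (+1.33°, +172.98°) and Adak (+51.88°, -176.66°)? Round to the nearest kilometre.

Δλ = -176.66 − 172.98 = -349.64°; wrapped into (−180°, 180°]: 10.36°.
Δφ = 51.88 − 1.33 = 50.55°.
a = sin²(Δφ/2) + cos φ₁ · cos φ₂ · sin²(Δλ/2) = 0.187328.
c = 2·atan2(√a, √(1−a)) = 0.89522 rad → d = 6371·c ≈ 5703.48 km.

5703 km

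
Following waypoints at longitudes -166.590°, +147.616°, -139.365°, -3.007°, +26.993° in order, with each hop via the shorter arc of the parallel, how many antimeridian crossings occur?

2

Leg 1: -166.590° → +147.616°, shortest Δλ = -45.794° (west) — crosses 180°.
Leg 2: +147.616° → -139.365°, shortest Δλ = 73.019° (east) — crosses 180°.
Leg 3: -139.365° → -3.007°, shortest Δλ = 136.358° (east) — does not cross 180°.
Leg 4: -3.007° → +26.993°, shortest Δλ = 30.0° (east) — does not cross 180°.
Total crossings: 2.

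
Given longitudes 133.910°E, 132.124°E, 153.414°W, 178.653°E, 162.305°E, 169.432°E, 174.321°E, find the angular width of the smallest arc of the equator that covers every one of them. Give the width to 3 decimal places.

74.462°

Sort the longitudes: -153.414°, +132.124°, +133.910°, +162.305°, +169.432°, +174.321°, +178.653°.
Eastward gaps between consecutive values (wrapping around): 285.538°, 1.786°, 28.395°, 7.127°, 4.889°, 4.332°, 27.933°.
Largest gap = 285.538° ⇒ minimal covering band is its complement: 360° − 285.538° = 74.462°.
Band runs from +132.124° eastward to -153.414°, crossing the antimeridian.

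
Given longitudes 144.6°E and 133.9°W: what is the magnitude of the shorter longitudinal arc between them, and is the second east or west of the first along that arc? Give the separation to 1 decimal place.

81.5° east

Raw difference: -133.9 − 144.6 = -278.5°.
Normalise into (−180°, 180°]: -278.5° + 360° = 81.5°.
Positive ⇒ the second point lies to the east; separation 81.5°.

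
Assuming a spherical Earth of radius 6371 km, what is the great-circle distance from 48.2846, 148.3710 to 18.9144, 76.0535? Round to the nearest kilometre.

7153 km

Δλ = 76.0535 − 148.3710 = -72.3175°.
Δφ = 18.9144 − 48.2846 = -29.3702°.
a = sin²(Δφ/2) + cos φ₁ · cos φ₂ · sin²(Δλ/2) = 0.283413.
c = 2·atan2(√a, √(1−a)) = 1.12278 rad → d = 6371·c ≈ 7153.26 km.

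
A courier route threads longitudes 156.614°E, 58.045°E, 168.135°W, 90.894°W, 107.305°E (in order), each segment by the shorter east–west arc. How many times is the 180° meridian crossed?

Leg 1: +156.614° → +58.045°, shortest Δλ = -98.569° (west) — does not cross 180°.
Leg 2: +58.045° → -168.135°, shortest Δλ = 133.82° (east) — crosses 180°.
Leg 3: -168.135° → -90.894°, shortest Δλ = 77.241° (east) — does not cross 180°.
Leg 4: -90.894° → +107.305°, shortest Δλ = -161.801° (west) — crosses 180°.
Total crossings: 2.

2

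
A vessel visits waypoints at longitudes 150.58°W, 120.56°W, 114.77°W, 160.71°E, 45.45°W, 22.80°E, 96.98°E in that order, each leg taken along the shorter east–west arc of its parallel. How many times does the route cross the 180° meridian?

2

Leg 1: -150.58° → -120.56°, shortest Δλ = 30.02° (east) — does not cross 180°.
Leg 2: -120.56° → -114.77°, shortest Δλ = 5.79° (east) — does not cross 180°.
Leg 3: -114.77° → +160.71°, shortest Δλ = -84.52° (west) — crosses 180°.
Leg 4: +160.71° → -45.45°, shortest Δλ = 153.84° (east) — crosses 180°.
Leg 5: -45.45° → +22.80°, shortest Δλ = 68.25° (east) — does not cross 180°.
Leg 6: +22.80° → +96.98°, shortest Δλ = 74.18° (east) — does not cross 180°.
Total crossings: 2.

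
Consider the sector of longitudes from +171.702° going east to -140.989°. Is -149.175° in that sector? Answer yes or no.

Band width going east from +171.702° to -140.989°: ((-140.989 − 171.702) mod 360) = 47.309°.
Offset of -149.175° east of the west edge: ((-149.175 − 171.702) mod 360) = 39.123°.
39.123° ≤ 47.309° ⇒ inside.

Yes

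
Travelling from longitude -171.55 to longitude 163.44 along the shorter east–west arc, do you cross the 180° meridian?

Yes

Naïve |163.44 − -171.55| = 334.99° > 180°, so the shorter arc goes the other way round — across 180°.
Signed shortest Δλ = ((163.44 − -171.55 + 180) mod 360) − 180 = -25.01°.
Going west by 25.01° from -171.55° passes through 180° before reaching +163.44°.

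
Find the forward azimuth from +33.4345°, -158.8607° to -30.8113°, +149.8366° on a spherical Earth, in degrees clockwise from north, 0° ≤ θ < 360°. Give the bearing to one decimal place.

222.8°

Δλ = 149.8366 − -158.8607 = 308.6973°; wrapped into (−180°, 180°]: -51.3027°.
θ = atan2( sin Δλ · cos φ₂ , cos φ₁ · sin φ₂ − sin φ₁ · cos φ₂ · cos Δλ )
  = atan2(-0.67030, -0.72331) = -137.178° → normalised to [0°, 360°): 222.822°.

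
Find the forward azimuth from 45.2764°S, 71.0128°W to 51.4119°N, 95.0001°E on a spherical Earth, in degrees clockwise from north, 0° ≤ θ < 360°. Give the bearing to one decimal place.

Δλ = 95.0001 − -71.0128 = 166.0129°.
θ = atan2( sin Δλ · cos φ₂ , cos φ₁ · sin φ₂ − sin φ₁ · cos φ₂ · cos Δλ )
  = atan2(0.15075, 0.12002) = 51.476° → normalised to [0°, 360°): 51.476°.

51.5°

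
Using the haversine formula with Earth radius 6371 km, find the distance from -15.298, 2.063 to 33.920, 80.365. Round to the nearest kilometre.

Δλ = 80.365 − 2.063 = 78.302°.
Δφ = 33.920 − -15.298 = 49.218°.
a = sin²(Δφ/2) + cos φ₁ · cos φ₂ · sin²(Δλ/2) = 0.492473.
c = 2·atan2(√a, √(1−a)) = 1.55574 rad → d = 6371·c ≈ 9911.62 km.

9912 km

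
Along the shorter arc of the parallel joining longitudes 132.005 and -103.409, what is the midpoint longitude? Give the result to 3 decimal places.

-165.702°

Signed shortest Δλ from +132.005° to -103.409° is +124.586°.
Midpoint longitude = +132.005° + (+124.586°)/2 = +132.005° + 62.293° = +194.298°.
Normalise into (−180°, 180°]: -165.702°.
(The naïve average (+132.005 + -103.409)/2 = 14.298° is on the wrong side of the globe.)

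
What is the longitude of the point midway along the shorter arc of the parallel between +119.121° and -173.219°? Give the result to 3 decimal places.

Signed shortest Δλ from +119.121° to -173.219° is +67.660°.
Midpoint longitude = +119.121° + (+67.660°)/2 = +119.121° + 33.830° = +152.951°.
(The naïve average (+119.121 + -173.219)/2 = -27.049° is on the wrong side of the globe.)

+152.951°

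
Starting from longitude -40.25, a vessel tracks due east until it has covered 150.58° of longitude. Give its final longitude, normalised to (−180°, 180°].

+110.33°

Start at -40.25°; shift +150.58° → +110.33°.
+110.33° already lies in (−180°, 180°].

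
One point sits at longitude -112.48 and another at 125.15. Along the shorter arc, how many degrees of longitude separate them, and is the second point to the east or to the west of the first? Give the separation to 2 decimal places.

Raw difference: 125.15 − -112.48 = 237.63°.
Normalise into (−180°, 180°]: 237.63° − 360° = -122.37°.
Negative ⇒ the second point lies to the west; separation 122.37°.

122.37° west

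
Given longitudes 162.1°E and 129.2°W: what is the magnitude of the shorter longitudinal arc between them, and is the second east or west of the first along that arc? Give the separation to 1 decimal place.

Raw difference: -129.2 − 162.1 = -291.3°.
Normalise into (−180°, 180°]: -291.3° + 360° = 68.7°.
Positive ⇒ the second point lies to the east; separation 68.7°.

68.7° east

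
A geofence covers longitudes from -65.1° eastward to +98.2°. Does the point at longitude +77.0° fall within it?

Yes

Band width going east from -65.1° to +98.2°: ((98.2 − -65.1) mod 360) = 163.3°.
Offset of +77.0° east of the west edge: ((77.0 − -65.1) mod 360) = 142.1°.
142.1° ≤ 163.3° ⇒ inside.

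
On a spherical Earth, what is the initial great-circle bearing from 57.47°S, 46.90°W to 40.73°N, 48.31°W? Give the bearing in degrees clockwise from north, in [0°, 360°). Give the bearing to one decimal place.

358.9°

Δλ = -48.31 − -46.90 = -1.41°.
θ = atan2( sin Δλ · cos φ₂ , cos φ₁ · sin φ₂ − sin φ₁ · cos φ₂ · cos Δλ )
  = atan2(-0.01865, 0.98958) = -1.079° → normalised to [0°, 360°): 358.921°.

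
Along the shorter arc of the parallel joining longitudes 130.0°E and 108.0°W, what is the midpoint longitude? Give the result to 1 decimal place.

169.0°W

Signed shortest Δλ from +130.0° to -108.0° is +122.0°.
Midpoint longitude = +130.0° + (+122.0°)/2 = +130.0° + 61.0° = +191.0°.
Normalise into (−180°, 180°]: -169.0°.
(The naïve average (+130.0 + -108.0)/2 = 11.0° is on the wrong side of the globe.)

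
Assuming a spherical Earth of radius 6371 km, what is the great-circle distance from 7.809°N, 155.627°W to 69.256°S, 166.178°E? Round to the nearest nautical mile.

4890 nmi

Δλ = 166.178 − -155.627 = 321.805°; wrapped into (−180°, 180°]: -38.195°.
Δφ = -69.256 − 7.809 = -77.065°.
a = sin²(Δφ/2) + cos φ₁ · cos φ₂ · sin²(Δλ/2) = 0.425640.
c = 2·atan2(√a, √(1−a)) = 1.42152 rad → d = 6371·c ≈ 9056.52 km ≈ 4890.13 nmi.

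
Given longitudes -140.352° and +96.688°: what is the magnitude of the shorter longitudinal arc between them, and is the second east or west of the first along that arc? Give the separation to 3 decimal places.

122.960° west

Raw difference: 96.688 − -140.352 = 237.04°.
Normalise into (−180°, 180°]: 237.04° − 360° = -122.96°.
Negative ⇒ the second point lies to the west; separation 122.960°.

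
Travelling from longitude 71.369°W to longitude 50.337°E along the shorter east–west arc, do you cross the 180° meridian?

Signed shortest Δλ = ((50.337 − -71.369 + 180) mod 360) − 180 = 121.706°.
Going east by 121.706° from -71.369° reaches +50.337° without touching 180°.

No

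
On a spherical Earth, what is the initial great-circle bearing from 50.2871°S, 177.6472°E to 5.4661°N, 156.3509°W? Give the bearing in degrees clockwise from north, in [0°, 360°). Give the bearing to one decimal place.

30.2°

Δλ = -156.3509 − 177.6472 = -333.9981°; wrapped into (−180°, 180°]: 26.0019°.
θ = atan2( sin Δλ · cos φ₂ , cos φ₁ · sin φ₂ − sin φ₁ · cos φ₂ · cos Δλ )
  = atan2(0.43641, 0.74911) = 30.224° → normalised to [0°, 360°): 30.224°.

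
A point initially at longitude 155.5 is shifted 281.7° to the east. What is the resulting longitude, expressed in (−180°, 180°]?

+77.2°

Start at +155.5°; shift +281.7° → +437.2°.
+437.2° lies outside (−180°, 180°]; subtract 360° → +77.2°.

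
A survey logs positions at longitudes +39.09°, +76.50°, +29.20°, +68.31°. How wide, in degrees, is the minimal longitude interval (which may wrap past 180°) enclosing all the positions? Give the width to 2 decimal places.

Sort the longitudes: +29.20°, +39.09°, +68.31°, +76.50°.
Eastward gaps between consecutive values (wrapping around): 9.89°, 29.22°, 8.19°, 312.70°.
Largest gap = 312.70° ⇒ minimal covering band is its complement: 360° − 312.70° = 47.30°.
Band runs from +29.20° eastward to +76.50°.

47.30°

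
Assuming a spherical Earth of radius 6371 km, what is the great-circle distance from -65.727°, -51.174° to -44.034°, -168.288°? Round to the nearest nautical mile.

3607 nmi

Δλ = -168.288 − -51.174 = -117.114°.
Δφ = -44.034 − -65.727 = 21.693°.
a = sin²(Δφ/2) + cos φ₁ · cos φ₂ · sin²(Δλ/2) = 0.250529.
c = 2·atan2(√a, √(1−a)) = 1.04842 rad → d = 6371·c ≈ 6679.48 km ≈ 3606.63 nmi.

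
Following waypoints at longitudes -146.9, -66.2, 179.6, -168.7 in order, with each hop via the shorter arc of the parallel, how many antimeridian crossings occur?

2

Leg 1: -146.9° → -66.2°, shortest Δλ = 80.7° (east) — does not cross 180°.
Leg 2: -66.2° → +179.6°, shortest Δλ = -114.2° (west) — crosses 180°.
Leg 3: +179.6° → -168.7°, shortest Δλ = 11.7° (east) — crosses 180°.
Total crossings: 2.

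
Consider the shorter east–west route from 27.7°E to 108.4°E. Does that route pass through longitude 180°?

No

Signed shortest Δλ = ((108.4 − 27.7 + 180) mod 360) − 180 = 80.7°.
Going east by 80.7° from +27.7° reaches +108.4° without touching 180°.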